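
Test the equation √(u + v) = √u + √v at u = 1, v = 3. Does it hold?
Fails

Substituting u = 1, v = 3:

LHS = √(1 + 3) = 2
RHS = √1 + √3 = 1 + √(3) ≈ 2.732

LHS ≠ RHS, so the equation does not hold at this point.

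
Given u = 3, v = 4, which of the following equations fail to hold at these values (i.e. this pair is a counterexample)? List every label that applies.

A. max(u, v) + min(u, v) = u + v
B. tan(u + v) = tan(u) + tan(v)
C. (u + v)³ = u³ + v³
B, C

Evaluating each claim at the given values:
A. LHS = 7, RHS = 7 → holds here (LHS = RHS)
B. LHS = tan(7) ≈ 0.8714, RHS = tan(3) + tan(4) ≈ 1.015 → fails here (LHS ≠ RHS)
C. LHS = 343, RHS = 91 → fails here (LHS ≠ RHS)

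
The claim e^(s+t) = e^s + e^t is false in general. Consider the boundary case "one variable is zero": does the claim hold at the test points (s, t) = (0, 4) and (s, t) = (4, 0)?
At (0, 4): LHS = e^4 ≈ 54.6 ≠ RHS = 1 + e^4 ≈ 55.6
At (4, 0): LHS = e^4 ≈ 54.6 ≠ RHS = 1 + e^4 ≈ 55.6

Answer: No, fails at both test points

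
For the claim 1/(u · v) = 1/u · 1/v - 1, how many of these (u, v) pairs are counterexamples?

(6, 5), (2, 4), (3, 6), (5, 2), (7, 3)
Testing each pair:
(6, 5): LHS = 1/30, RHS = -29/30 → counterexample
(2, 4): LHS = 1/8, RHS = -7/8 → counterexample
(3, 6): LHS = 1/18, RHS = -17/18 → counterexample
(5, 2): LHS = 1/10, RHS = -9/10 → counterexample
(7, 3): LHS = 1/21, RHS = -20/21 → counterexample

That makes 5 counterexamples.

Answer: 5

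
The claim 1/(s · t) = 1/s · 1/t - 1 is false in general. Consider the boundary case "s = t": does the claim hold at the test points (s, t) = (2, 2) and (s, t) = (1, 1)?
At (2, 2): LHS = 1/4 ≠ RHS = -3/4
At (1, 1): LHS = 1 ≠ RHS = 0

Answer: No, fails at both test points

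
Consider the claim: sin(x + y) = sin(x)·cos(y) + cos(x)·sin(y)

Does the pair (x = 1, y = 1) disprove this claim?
No

Substituting x = 1, y = 1:
LHS = sin(1 + 1) = sin(2) ≈ 0.9093
RHS = sin(1)·cos(1) + cos(1)·sin(1) = 2·sin(1)·cos(1) ≈ 0.9093

The sides agree, so this pair does not disprove the claim.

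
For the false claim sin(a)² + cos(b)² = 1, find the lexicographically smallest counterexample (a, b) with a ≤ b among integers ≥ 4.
(a, b) = (4, 5)

At (4, 4): both sides equal 1, so it holds there.

Substituting (4, 5) into the claim:
LHS = sin(4)² + cos(5)² ≈ 0.6532
RHS = 1

Since LHS ≠ RHS, this pair disproves the claim, and no lexicographically smaller pair (a ≤ b, integers ≥ 4) does.

For instance (6, 9) is also a counterexample (LHS = sin(6)² + cos(9)² ≈ 0.9082, RHS = 1), but it's lexicographically larger.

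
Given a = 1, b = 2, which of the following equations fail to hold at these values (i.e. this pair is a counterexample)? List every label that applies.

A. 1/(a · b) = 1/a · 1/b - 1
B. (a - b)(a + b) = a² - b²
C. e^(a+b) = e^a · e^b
A

Evaluating each claim at the given values:
A. LHS = 1/2, RHS = -1/2 → fails here (LHS ≠ RHS)
B. LHS = -3, RHS = -3 → holds here (LHS = RHS)
C. LHS = e^3 ≈ 20.09, RHS = e^3 ≈ 20.09 → holds here (LHS = RHS)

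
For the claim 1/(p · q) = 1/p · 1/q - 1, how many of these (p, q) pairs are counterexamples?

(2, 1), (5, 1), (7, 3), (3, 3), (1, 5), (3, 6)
6

Testing each pair:
(2, 1): LHS = 1/2, RHS = -1/2 → counterexample
(5, 1): LHS = 1/5, RHS = -4/5 → counterexample
(7, 3): LHS = 1/21, RHS = -20/21 → counterexample
(3, 3): LHS = 1/9, RHS = -8/9 → counterexample
(1, 5): LHS = 1/5, RHS = -4/5 → counterexample
(3, 6): LHS = 1/18, RHS = -17/18 → counterexample

That makes 6 counterexamples.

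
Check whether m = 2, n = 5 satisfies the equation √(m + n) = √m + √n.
Substituting m = 2, n = 5:

LHS = √(2 + 5) = √(7) ≈ 2.646
RHS = √2 + √5 = √(2) + √(5) ≈ 3.65

LHS ≠ RHS, so the equation does not hold at this point.

Answer: Fails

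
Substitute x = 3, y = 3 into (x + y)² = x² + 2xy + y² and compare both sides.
LHS = (3 + 3)² = 36
RHS = 3² + 2·3·3 + 3² = 36

LHS = RHS: the two sides agree.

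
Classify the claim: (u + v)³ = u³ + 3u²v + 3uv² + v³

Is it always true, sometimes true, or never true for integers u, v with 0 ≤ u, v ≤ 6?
Always true

The identity holds for every pair in the range. For instance at (u, v) = (2, 3): both sides equal 125.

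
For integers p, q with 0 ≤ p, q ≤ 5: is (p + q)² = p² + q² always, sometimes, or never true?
Sometimes true

It holds at (p, q) = (4, 0) (both sides equal 16), but fails at (p, q) = (5, 3) (LHS = 64, RHS = 34).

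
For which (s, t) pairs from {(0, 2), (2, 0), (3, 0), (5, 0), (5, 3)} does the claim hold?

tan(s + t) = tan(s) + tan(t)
(0, 2), (2, 0), (3, 0), (5, 0)

Testing each pair:
(0, 2): LHS = tan(2) ≈ -2.185, RHS = tan(2) ≈ -2.185 → holds
(2, 0): LHS = tan(2) ≈ -2.185, RHS = tan(2) ≈ -2.185 → holds
(3, 0): LHS = tan(3) ≈ -0.1425, RHS = tan(3) ≈ -0.1425 → holds
(5, 0): LHS = tan(5) ≈ -3.381, RHS = tan(5) ≈ -3.381 → holds
(5, 3): LHS = tan(8) ≈ -6.8, RHS = tan(5) + tan(3) ≈ -3.523 → fails

4 of 5 pairs satisfy the claim.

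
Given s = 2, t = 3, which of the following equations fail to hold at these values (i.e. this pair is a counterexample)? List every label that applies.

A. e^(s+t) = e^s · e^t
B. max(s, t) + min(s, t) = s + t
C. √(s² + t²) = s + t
Evaluating each claim at the given values:
A. LHS = e^5 ≈ 148.4, RHS = e^5 ≈ 148.4 → holds here (LHS = RHS)
B. LHS = 5, RHS = 5 → holds here (LHS = RHS)
C. LHS = √(13) ≈ 3.606, RHS = 5 → fails here (LHS ≠ RHS)

Answer: C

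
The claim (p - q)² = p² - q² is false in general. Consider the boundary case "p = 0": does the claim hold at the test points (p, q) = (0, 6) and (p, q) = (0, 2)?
No, fails at both test points

At (0, 6): LHS = 36 ≠ RHS = -36
At (0, 2): LHS = 4 ≠ RHS = -4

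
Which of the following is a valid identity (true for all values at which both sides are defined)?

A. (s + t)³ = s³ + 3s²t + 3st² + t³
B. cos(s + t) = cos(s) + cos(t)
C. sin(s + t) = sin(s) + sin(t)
A: holds — e.g. at (4, 4), both sides equal 512.
B: fails at (6, 7) — LHS = cos(13) ≈ 0.9074, RHS = cos(7) + cos(6) ≈ 1.714.
C: fails at (3, 5) — LHS = sin(8) ≈ 0.9894, RHS = sin(5) + sin(3) ≈ -0.8178.

Answer: A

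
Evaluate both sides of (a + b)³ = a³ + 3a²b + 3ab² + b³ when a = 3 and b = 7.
LHS = (3 + 7)³ = 1000
RHS = 3³ + 3·3²·7 + 3·3·7² + 7³ = 1000

LHS = RHS: the two sides agree.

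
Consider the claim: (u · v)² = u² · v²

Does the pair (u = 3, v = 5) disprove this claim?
Substituting u = 3, v = 5:
LHS = (3 · 5)² = 225
RHS = 3² · 5² = 225

The sides agree, so this pair does not disprove the claim.

Answer: No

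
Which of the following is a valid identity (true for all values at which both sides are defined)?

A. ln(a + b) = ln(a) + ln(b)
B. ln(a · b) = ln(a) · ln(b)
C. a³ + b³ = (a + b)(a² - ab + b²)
C

A: fails at (4, 5) — LHS = ln(9) ≈ 2.197, RHS = ln(4) + ln(5) ≈ 2.996.
B: fails at (4, 6) — LHS = ln(24) ≈ 3.178, RHS = ln(4)·ln(6) ≈ 2.484.
C: holds — e.g. at (0, 1), both sides equal 1.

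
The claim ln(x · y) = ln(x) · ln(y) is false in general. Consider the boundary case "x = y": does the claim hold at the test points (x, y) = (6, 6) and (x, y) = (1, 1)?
At (6, 6): LHS = ln(36) ≈ 3.584 ≠ RHS = ln(6)² ≈ 3.21
At (1, 1): LHS = 0, RHS = 0 → equal

Answer: Only at (1, 1)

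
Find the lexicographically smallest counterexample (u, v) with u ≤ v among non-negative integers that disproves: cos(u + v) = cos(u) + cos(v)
Substituting (0, 0) into the claim:
LHS = cos(0 + 0) = 1
RHS = cos(0) + cos(0) = 2

Since LHS ≠ RHS, this pair disproves the claim, and no lexicographically smaller pair (u ≤ v, non-negative integers) does.

For instance (1, 4) is also a counterexample (LHS = cos(5) ≈ 0.2837, RHS = cos(4) + cos(1) ≈ -0.1133), but it's lexicographically larger.

Answer: (u, v) = (0, 0)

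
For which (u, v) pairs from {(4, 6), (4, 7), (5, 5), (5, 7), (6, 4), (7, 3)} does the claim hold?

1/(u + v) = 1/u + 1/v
Testing each pair:
(4, 6): LHS = 1/10, RHS = 5/12 → fails
(4, 7): LHS = 1/11, RHS = 11/28 → fails
(5, 5): LHS = 1/10, RHS = 2/5 → fails
(5, 7): LHS = 1/12, RHS = 12/35 → fails
(6, 4): LHS = 1/10, RHS = 5/12 → fails
(7, 3): LHS = 1/10, RHS = 10/21 → fails

No pair satisfies the claim.

Answer: None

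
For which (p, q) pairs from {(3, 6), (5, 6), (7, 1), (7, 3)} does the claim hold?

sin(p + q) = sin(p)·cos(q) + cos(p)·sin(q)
Testing each pair:
(3, 6): LHS = sin(9) ≈ 0.4121, RHS = sin(3)·cos(6) + sin(6)·cos(3) ≈ 0.4121 → holds
(5, 6): LHS = sin(11) ≈ -1, RHS = sin(5)·cos(6) + sin(6)·cos(5) ≈ -1 → holds
(7, 1): LHS = sin(8) ≈ 0.9894, RHS = sin(7)·cos(1) + sin(1)·cos(7) ≈ 0.9894 → holds
(7, 3): LHS = sin(10) ≈ -0.544, RHS = sin(7)·cos(3) + sin(3)·cos(7) ≈ -0.544 → holds

Every pair satisfies the claim.

Answer: All pairs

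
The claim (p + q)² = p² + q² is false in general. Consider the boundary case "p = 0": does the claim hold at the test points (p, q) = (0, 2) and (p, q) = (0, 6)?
At (0, 2): LHS = 4, RHS = 4 → equal
At (0, 6): LHS = 36, RHS = 36 → equal

So the claim does hold at both of these boundary points, even though it is not an identity.

Answer: Yes, holds at both test points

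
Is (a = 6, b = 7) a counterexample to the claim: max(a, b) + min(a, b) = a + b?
Substituting a = 6, b = 7:
LHS = max(6, 7) + min(6, 7) = 13
RHS = 6 + 7 = 13

The sides agree, so this pair does not disprove the claim.

Answer: No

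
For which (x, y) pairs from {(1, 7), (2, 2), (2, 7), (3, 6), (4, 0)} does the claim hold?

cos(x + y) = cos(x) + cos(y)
None

Testing each pair:
(1, 7): LHS = cos(8) ≈ -0.1455, RHS = cos(1) + cos(7) ≈ 1.294 → fails
(2, 2): LHS = cos(4) ≈ -0.6536, RHS = 2·cos(2) ≈ -0.8323 → fails
(2, 7): LHS = cos(9) ≈ -0.9111, RHS = cos(2) + cos(7) ≈ 0.3378 → fails
(3, 6): LHS = cos(9) ≈ -0.9111, RHS = cos(3) + cos(6) ≈ -0.02982 → fails
(4, 0): LHS = cos(4) ≈ -0.6536, RHS = cos(4) + 1 ≈ 0.3464 → fails

No pair satisfies the claim.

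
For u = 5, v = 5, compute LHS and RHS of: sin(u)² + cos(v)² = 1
LHS = sin(5)² + cos(5)² = 1
RHS = 1

LHS = RHS: the two sides agree.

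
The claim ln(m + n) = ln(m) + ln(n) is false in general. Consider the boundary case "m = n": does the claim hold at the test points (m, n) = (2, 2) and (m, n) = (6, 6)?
At (2, 2): LHS = ln(4) ≈ 1.386, RHS = 2·ln(2) ≈ 1.386 → equal
At (6, 6): LHS = ln(12) ≈ 2.485 ≠ RHS = 2·ln(6) ≈ 3.584

Answer: Only at (2, 2)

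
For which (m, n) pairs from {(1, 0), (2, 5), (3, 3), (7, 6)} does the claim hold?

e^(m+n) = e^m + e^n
None

Testing each pair:
(1, 0): LHS = e ≈ 2.718, RHS = 1 + e ≈ 3.718 → fails
(2, 5): LHS = e^7 ≈ 1097, RHS = e^2 + e^5 ≈ 155.8 → fails
(3, 3): LHS = e^6 ≈ 403.4, RHS = 2·e^3 ≈ 40.17 → fails
(7, 6): LHS = e^13 ≈ 442413.4, RHS = e^6 + e^7 ≈ 1500 → fails

No pair satisfies the claim.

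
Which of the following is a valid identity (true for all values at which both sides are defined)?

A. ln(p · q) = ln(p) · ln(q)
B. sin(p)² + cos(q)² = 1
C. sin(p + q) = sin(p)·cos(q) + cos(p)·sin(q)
A: fails at (4, 4) — LHS = ln(16) ≈ 2.773, RHS = ln(4)² ≈ 1.922.
B: fails at (4, 5) — LHS = cos(5)² + sin(4)² ≈ 0.6532, RHS = 1.
C: holds — e.g. at (2, 2), both sides equal sin(4) ≈ -0.7568.

Answer: C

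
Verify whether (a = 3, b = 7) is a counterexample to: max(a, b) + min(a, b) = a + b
Substituting a = 3, b = 7:
LHS = max(3, 7) + min(3, 7) = 10
RHS = 3 + 7 = 10

The sides agree, so this pair does not disprove the claim.

Answer: No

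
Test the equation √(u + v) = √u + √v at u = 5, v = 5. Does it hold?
Substituting u = 5, v = 5:

LHS = √(5 + 5) = √(10) ≈ 3.162
RHS = √5 + √5 = 2·√(5) ≈ 4.472

LHS ≠ RHS, so the equation does not hold at this point.

Answer: Fails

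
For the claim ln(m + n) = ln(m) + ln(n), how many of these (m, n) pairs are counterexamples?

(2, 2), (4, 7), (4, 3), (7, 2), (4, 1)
Testing each pair:
(2, 2): LHS = ln(4) ≈ 1.386, RHS = 2·ln(2) ≈ 1.386 → satisfies claim
(4, 7): LHS = ln(11) ≈ 2.398, RHS = ln(4) + ln(7) ≈ 3.332 → counterexample
(4, 3): LHS = ln(7) ≈ 1.946, RHS = ln(3) + ln(4) ≈ 2.485 → counterexample
(7, 2): LHS = ln(9) ≈ 2.197, RHS = ln(2) + ln(7) ≈ 2.639 → counterexample
(4, 1): LHS = ln(5) ≈ 1.609, RHS = ln(4) ≈ 1.386 → counterexample

That makes 4 counterexamples.

Answer: 4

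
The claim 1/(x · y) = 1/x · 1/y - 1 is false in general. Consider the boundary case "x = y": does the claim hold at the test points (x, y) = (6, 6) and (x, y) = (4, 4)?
At (6, 6): LHS = 1/36 ≠ RHS = -35/36
At (4, 4): LHS = 1/16 ≠ RHS = -15/16

Answer: No, fails at both test points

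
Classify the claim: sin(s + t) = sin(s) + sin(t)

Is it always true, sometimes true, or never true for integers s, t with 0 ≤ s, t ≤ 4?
It holds at (s, t) = (0, 4) (both sides equal sin(4) ≈ -0.7568), but fails at (s, t) = (3, 2) (LHS = sin(5) ≈ -0.9589, RHS = sin(3) + sin(2) ≈ 1.05).

Answer: Sometimes true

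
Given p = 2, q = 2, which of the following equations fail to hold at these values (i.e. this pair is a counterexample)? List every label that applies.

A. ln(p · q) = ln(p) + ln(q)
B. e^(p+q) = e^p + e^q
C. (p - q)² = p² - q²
Evaluating each claim at the given values:
A. LHS = ln(4) ≈ 1.386, RHS = 2·ln(2) ≈ 1.386 → holds here (LHS = RHS)
B. LHS = e^4 ≈ 54.6, RHS = 2·e^2 ≈ 14.78 → fails here (LHS ≠ RHS)
C. LHS = 0, RHS = 0 → holds here (LHS = RHS)

Answer: B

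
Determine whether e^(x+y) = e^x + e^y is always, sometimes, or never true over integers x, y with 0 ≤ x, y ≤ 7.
Never true

The claim fails for every pair in the range. For instance at (x, y) = (4, 2): LHS = e^6 ≈ 403.4, RHS = e^2 + e^4 ≈ 61.99.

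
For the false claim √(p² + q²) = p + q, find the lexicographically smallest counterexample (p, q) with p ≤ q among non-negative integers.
(p, q) = (1, 1)

Substituting (1, 1) into the claim:
LHS = √(1² + 1²) = √(2) ≈ 1.414
RHS = 1 + 1 = 2

Since LHS ≠ RHS, this pair disproves the claim, and no lexicographically smaller pair (p ≤ q, non-negative integers) does.

For instance (4, 4) is also a counterexample (LHS = 4·√(2) ≈ 5.657, RHS = 8), but it's lexicographically larger.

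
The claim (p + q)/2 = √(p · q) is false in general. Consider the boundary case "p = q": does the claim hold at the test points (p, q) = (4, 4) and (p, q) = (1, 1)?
At (4, 4): LHS = 4, RHS = 4 → equal
At (1, 1): LHS = 1, RHS = 1 → equal

So the claim does hold at both of these boundary points, even though it is not an identity.

Answer: Yes, holds at both test points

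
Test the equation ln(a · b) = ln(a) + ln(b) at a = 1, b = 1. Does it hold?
Holds

Substituting a = 1, b = 1:

LHS = ln(1 · 1) = 0
RHS = ln(1) + ln(1) = 0

LHS = RHS, so the equation holds at this point.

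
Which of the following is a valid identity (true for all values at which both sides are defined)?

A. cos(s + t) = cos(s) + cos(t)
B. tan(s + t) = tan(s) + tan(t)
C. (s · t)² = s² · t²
A: fails at (1, 4) — LHS = cos(5) ≈ 0.2837, RHS = cos(4) + cos(1) ≈ -0.1133.
B: fails at (1, 2) — LHS = tan(3) ≈ -0.1425, RHS = tan(2) + tan(1) ≈ -0.6276.
C: holds — e.g. at (2, 4), both sides equal 64.

Answer: C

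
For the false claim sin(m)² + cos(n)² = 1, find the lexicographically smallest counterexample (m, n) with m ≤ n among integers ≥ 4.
At (4, 4): both sides equal 1, so it holds there.

Substituting (4, 5) into the claim:
LHS = sin(4)² + cos(5)² ≈ 0.6532
RHS = 1

Since LHS ≠ RHS, this pair disproves the claim, and no lexicographically smaller pair (m ≤ n, integers ≥ 4) does.

For instance (6, 7) is also a counterexample (LHS = sin(6)² + cos(7)² ≈ 0.6464, RHS = 1), but it's lexicographically larger.

Answer: (m, n) = (4, 5)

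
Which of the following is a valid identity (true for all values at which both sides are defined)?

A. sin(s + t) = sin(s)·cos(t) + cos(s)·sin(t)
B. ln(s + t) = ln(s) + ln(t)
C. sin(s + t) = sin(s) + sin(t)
A

A: holds — e.g. at (3, 4), both sides equal sin(7) ≈ 0.657.
B: fails at (4, 6) — LHS = ln(10) ≈ 2.303, RHS = ln(4) + ln(6) ≈ 3.178.
C: fails at (5, 8) — LHS = sin(13) ≈ 0.4202, RHS = sin(5) + sin(8) ≈ 0.03043.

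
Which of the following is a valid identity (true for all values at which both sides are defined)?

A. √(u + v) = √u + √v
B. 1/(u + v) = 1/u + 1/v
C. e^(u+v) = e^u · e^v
C

A: fails at (1, 2) — LHS = √(3) ≈ 1.732, RHS = 1 + √(2) ≈ 2.414.
B: fails at (2, 7) — LHS = 1/9, RHS = 9/14.
C: holds — e.g. at (4, 6), both sides equal e^10 ≈ 22026.5.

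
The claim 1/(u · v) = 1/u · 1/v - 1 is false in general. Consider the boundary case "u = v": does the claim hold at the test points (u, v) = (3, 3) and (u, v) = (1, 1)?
No, fails at both test points

At (3, 3): LHS = 1/9 ≠ RHS = -8/9
At (1, 1): LHS = 1 ≠ RHS = 0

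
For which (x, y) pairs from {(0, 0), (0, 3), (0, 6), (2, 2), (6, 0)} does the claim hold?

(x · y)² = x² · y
Testing each pair:
(0, 0): LHS = 0, RHS = 0 → holds
(0, 3): LHS = 0, RHS = 0 → holds
(0, 6): LHS = 0, RHS = 0 → holds
(2, 2): LHS = 16, RHS = 8 → fails
(6, 0): LHS = 0, RHS = 0 → holds

4 of 5 pairs satisfy the claim.

Answer: (0, 0), (0, 3), (0, 6), (6, 0)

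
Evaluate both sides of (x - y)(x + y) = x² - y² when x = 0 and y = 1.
LHS = (0 - 1)(0 + 1) = -1
RHS = 0² - 1² = -1

LHS = RHS: the two sides agree.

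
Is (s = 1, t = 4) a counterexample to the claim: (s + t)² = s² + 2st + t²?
No

Substituting s = 1, t = 4:
LHS = (1 + 4)² = 25
RHS = 1² + 2·1·4 + 4² = 25

The sides agree, so this pair does not disprove the claim.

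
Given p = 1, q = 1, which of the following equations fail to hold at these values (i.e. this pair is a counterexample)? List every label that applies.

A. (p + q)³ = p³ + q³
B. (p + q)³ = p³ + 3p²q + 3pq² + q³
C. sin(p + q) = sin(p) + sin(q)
A, C

Evaluating each claim at the given values:
A. LHS = 8, RHS = 2 → fails here (LHS ≠ RHS)
B. LHS = 8, RHS = 8 → holds here (LHS = RHS)
C. LHS = sin(2) ≈ 0.9093, RHS = 2·sin(1) ≈ 1.683 → fails here (LHS ≠ RHS)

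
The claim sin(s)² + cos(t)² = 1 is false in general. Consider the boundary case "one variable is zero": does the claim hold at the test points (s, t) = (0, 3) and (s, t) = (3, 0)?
No, fails at both test points

At (0, 3): LHS = cos(3)² ≈ 0.9801 ≠ RHS = 1
At (3, 0): LHS = sin(3)² + 1 ≈ 1.02 ≠ RHS = 1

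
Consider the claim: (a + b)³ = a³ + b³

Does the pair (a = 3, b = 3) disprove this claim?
Yes

Substituting a = 3, b = 3:
LHS = (3 + 3)³ = 216
RHS = 3³ + 3³ = 54

Since LHS ≠ RHS, this pair disproves the claim.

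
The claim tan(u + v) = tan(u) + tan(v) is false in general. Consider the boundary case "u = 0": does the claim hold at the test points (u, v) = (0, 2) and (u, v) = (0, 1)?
At (0, 2): LHS = tan(2) ≈ -2.185, RHS = tan(2) ≈ -2.185 → equal
At (0, 1): LHS = tan(1) ≈ 1.557, RHS = tan(1) ≈ 1.557 → equal

So the claim does hold at both of these boundary points, even though it is not an identity.

Answer: Yes, holds at both test points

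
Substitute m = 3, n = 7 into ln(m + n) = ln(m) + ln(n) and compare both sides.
LHS = ln(3 + 7) = ln(10) ≈ 2.303
RHS = ln(3) + ln(7) ≈ 3.045

LHS ≠ RHS (they differ by about 0.7419), so the equation does not hold here.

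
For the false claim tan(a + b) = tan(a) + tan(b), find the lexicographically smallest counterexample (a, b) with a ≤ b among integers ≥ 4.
Substituting (4, 4) into the claim:
LHS = tan(4 + 4) = tan(8) ≈ -6.8
RHS = tan(4) + tan(4) = 2·tan(4) ≈ 2.316

Since LHS ≠ RHS, this pair disproves the claim, and no lexicographically smaller pair (a ≤ b, integers ≥ 4) does.

For instance (5, 5) is also a counterexample (LHS = tan(10) ≈ 0.6484, RHS = 2·tan(5) ≈ -6.761), but it's lexicographically larger.

Answer: (a, b) = (4, 4)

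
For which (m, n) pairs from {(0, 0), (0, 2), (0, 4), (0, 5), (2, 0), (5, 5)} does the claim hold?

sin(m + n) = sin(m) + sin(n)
Testing each pair:
(0, 0): LHS = 0, RHS = 0 → holds
(0, 2): LHS = sin(2) ≈ 0.9093, RHS = sin(2) ≈ 0.9093 → holds
(0, 4): LHS = sin(4) ≈ -0.7568, RHS = sin(4) ≈ -0.7568 → holds
(0, 5): LHS = sin(5) ≈ -0.9589, RHS = sin(5) ≈ -0.9589 → holds
(2, 0): LHS = sin(2) ≈ 0.9093, RHS = sin(2) ≈ 0.9093 → holds
(5, 5): LHS = sin(10) ≈ -0.544, RHS = 2·sin(5) ≈ -1.918 → fails

5 of 6 pairs satisfy the claim.

Answer: (0, 0), (0, 2), (0, 4), (0, 5), (2, 0)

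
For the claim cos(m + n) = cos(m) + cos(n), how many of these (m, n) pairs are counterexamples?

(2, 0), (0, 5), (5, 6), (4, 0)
4

Testing each pair:
(2, 0): LHS = cos(2) ≈ -0.4161, RHS = cos(2) + 1 ≈ 0.5839 → counterexample
(0, 5): LHS = cos(5) ≈ 0.2837, RHS = cos(5) + 1 ≈ 1.284 → counterexample
(5, 6): LHS = cos(11) ≈ 0.004426, RHS = cos(5) + cos(6) ≈ 1.244 → counterexample
(4, 0): LHS = cos(4) ≈ -0.6536, RHS = cos(4) + 1 ≈ 0.3464 → counterexample

That makes 4 counterexamples.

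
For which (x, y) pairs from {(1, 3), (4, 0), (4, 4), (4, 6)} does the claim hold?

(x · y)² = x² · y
Testing each pair:
(1, 3): LHS = 9, RHS = 3 → fails
(4, 0): LHS = 0, RHS = 0 → holds
(4, 4): LHS = 256, RHS = 64 → fails
(4, 6): LHS = 576, RHS = 96 → fails

1 of 4 pairs satisfies the claim.

Answer: (4, 0)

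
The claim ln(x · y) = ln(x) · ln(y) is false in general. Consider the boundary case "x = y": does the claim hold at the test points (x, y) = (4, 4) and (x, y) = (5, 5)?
At (4, 4): LHS = ln(16) ≈ 2.773 ≠ RHS = ln(4)² ≈ 1.922
At (5, 5): LHS = ln(25) ≈ 3.219 ≠ RHS = ln(5)² ≈ 2.59

Answer: No, fails at both test points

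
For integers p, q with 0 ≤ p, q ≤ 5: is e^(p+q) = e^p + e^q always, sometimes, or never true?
Never true

The claim fails for every pair in the range. For instance at (p, q) = (2, 0): LHS = e^2 ≈ 7.389, RHS = 1 + e^2 ≈ 8.389.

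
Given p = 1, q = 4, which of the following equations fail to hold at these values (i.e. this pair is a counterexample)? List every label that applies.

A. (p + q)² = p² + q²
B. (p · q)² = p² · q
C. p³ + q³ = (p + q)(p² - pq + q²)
Evaluating each claim at the given values:
A. LHS = 25, RHS = 17 → fails here (LHS ≠ RHS)
B. LHS = 16, RHS = 4 → fails here (LHS ≠ RHS)
C. LHS = 65, RHS = 65 → holds here (LHS = RHS)

Answer: A, B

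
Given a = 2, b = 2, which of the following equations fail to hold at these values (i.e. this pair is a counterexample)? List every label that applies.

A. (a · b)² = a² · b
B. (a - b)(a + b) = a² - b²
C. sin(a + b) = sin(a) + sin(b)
A, C

Evaluating each claim at the given values:
A. LHS = 16, RHS = 8 → fails here (LHS ≠ RHS)
B. LHS = 0, RHS = 0 → holds here (LHS = RHS)
C. LHS = sin(4) ≈ -0.7568, RHS = 2·sin(2) ≈ 1.819 → fails here (LHS ≠ RHS)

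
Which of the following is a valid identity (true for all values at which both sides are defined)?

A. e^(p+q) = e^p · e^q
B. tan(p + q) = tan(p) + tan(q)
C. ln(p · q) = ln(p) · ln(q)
A

A: holds — e.g. at (2, 2), both sides equal e^4 ≈ 54.6.
B: fails at (2, 7) — LHS = tan(9) ≈ -0.4523, RHS = tan(2) + tan(7) ≈ -1.314.
C: fails at (1, 4) — LHS = ln(4) ≈ 1.386, RHS = 0.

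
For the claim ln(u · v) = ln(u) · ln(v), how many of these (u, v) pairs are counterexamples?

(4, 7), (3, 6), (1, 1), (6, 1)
Testing each pair:
(4, 7): LHS = ln(28) ≈ 3.332, RHS = ln(4)·ln(7) ≈ 2.698 → counterexample
(3, 6): LHS = ln(18) ≈ 2.89, RHS = ln(3)·ln(6) ≈ 1.968 → counterexample
(1, 1): LHS = 0, RHS = 0 → satisfies claim
(6, 1): LHS = ln(6) ≈ 1.792, RHS = 0 → counterexample

That makes 3 counterexamples.

Answer: 3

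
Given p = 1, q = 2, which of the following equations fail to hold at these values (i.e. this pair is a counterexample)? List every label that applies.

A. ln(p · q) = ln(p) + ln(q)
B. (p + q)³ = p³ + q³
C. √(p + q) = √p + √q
Evaluating each claim at the given values:
A. LHS = ln(2) ≈ 0.6931, RHS = ln(2) ≈ 0.6931 → holds here (LHS = RHS)
B. LHS = 27, RHS = 9 → fails here (LHS ≠ RHS)
C. LHS = √(3) ≈ 1.732, RHS = 1 + √(2) ≈ 2.414 → fails here (LHS ≠ RHS)

Answer: B, C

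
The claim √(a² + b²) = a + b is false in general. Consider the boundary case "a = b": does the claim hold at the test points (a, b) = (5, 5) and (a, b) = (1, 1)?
At (5, 5): LHS = 5·√(2) ≈ 7.071 ≠ RHS = 10
At (1, 1): LHS = √(2) ≈ 1.414 ≠ RHS = 2

Answer: No, fails at both test points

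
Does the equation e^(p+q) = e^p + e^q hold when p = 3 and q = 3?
Substituting p = 3, q = 3:

LHS = e^(3+3) = e^6 ≈ 403.4
RHS = e^3 + e^3 = 2·e^3 ≈ 40.17

LHS ≠ RHS, so the equation does not hold at this point.

Answer: Fails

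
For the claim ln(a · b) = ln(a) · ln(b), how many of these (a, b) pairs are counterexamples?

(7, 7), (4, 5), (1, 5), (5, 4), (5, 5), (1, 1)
5

Testing each pair:
(7, 7): LHS = ln(49) ≈ 3.892, RHS = ln(7)² ≈ 3.787 → counterexample
(4, 5): LHS = ln(20) ≈ 2.996, RHS = ln(4)·ln(5) ≈ 2.231 → counterexample
(1, 5): LHS = ln(5) ≈ 1.609, RHS = 0 → counterexample
(5, 4): LHS = ln(20) ≈ 2.996, RHS = ln(4)·ln(5) ≈ 2.231 → counterexample
(5, 5): LHS = ln(25) ≈ 3.219, RHS = ln(5)² ≈ 2.59 → counterexample
(1, 1): LHS = 0, RHS = 0 → satisfies claim

That makes 5 counterexamples.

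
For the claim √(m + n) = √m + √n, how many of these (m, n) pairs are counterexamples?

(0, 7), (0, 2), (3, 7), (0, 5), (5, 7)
Testing each pair:
(0, 7): LHS = √(7) ≈ 2.646, RHS = √(7) ≈ 2.646 → satisfies claim
(0, 2): LHS = √(2) ≈ 1.414, RHS = √(2) ≈ 1.414 → satisfies claim
(3, 7): LHS = √(10) ≈ 3.162, RHS = √(3) + √(7) ≈ 4.378 → counterexample
(0, 5): LHS = √(5) ≈ 2.236, RHS = √(5) ≈ 2.236 → satisfies claim
(5, 7): LHS = 2·√(3) ≈ 3.464, RHS = √(5) + √(7) ≈ 4.882 → counterexample

That makes 2 counterexamples.

Answer: 2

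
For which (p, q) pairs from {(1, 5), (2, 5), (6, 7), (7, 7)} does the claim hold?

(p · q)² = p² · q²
Testing each pair:
(1, 5): LHS = 25, RHS = 25 → holds
(2, 5): LHS = 100, RHS = 100 → holds
(6, 7): LHS = 1764, RHS = 1764 → holds
(7, 7): LHS = 2401, RHS = 2401 → holds

Every pair satisfies the claim.

Answer: All pairs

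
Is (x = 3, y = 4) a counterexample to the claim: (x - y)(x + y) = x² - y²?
Substituting x = 3, y = 4:
LHS = (3 - 4)(3 + 4) = -7
RHS = 3² - 4² = -7

The sides agree, so this pair does not disprove the claim.

Answer: No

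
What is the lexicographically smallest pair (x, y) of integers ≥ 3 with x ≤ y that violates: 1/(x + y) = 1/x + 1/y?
Substituting (3, 3) into the claim:
LHS = 1/(3 + 3) = 1/6
RHS = 1/3 + 1/3 = 2/3

Since LHS ≠ RHS, this pair disproves the claim, and no lexicographically smaller pair (x ≤ y, integers ≥ 3) does.

For instance (3, 10) is also a counterexample (LHS = 1/13, RHS = 13/30), but it's lexicographically larger.

Answer: (x, y) = (3, 3)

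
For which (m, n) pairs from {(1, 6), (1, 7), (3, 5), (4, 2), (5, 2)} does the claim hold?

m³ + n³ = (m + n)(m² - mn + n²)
Testing each pair:
(1, 6): LHS = 217, RHS = 217 → holds
(1, 7): LHS = 344, RHS = 344 → holds
(3, 5): LHS = 152, RHS = 152 → holds
(4, 2): LHS = 72, RHS = 72 → holds
(5, 2): LHS = 133, RHS = 133 → holds

Every pair satisfies the claim.

Answer: All pairs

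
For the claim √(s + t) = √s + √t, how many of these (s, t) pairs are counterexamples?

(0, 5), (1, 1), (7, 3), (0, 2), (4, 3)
3

Testing each pair:
(0, 5): LHS = √(5) ≈ 2.236, RHS = √(5) ≈ 2.236 → satisfies claim
(1, 1): LHS = √(2) ≈ 1.414, RHS = 2 → counterexample
(7, 3): LHS = √(10) ≈ 3.162, RHS = √(3) + √(7) ≈ 4.378 → counterexample
(0, 2): LHS = √(2) ≈ 1.414, RHS = √(2) ≈ 1.414 → satisfies claim
(4, 3): LHS = √(7) ≈ 2.646, RHS = √(3) + 2 ≈ 3.732 → counterexample

That makes 3 counterexamples.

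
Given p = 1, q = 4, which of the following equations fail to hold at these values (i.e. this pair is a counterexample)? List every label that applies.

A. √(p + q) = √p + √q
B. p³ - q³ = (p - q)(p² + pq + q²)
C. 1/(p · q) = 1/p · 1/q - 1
A, C

Evaluating each claim at the given values:
A. LHS = √(5) ≈ 2.236, RHS = 3 → fails here (LHS ≠ RHS)
B. LHS = -63, RHS = -63 → holds here (LHS = RHS)
C. LHS = 1/4, RHS = -3/4 → fails here (LHS ≠ RHS)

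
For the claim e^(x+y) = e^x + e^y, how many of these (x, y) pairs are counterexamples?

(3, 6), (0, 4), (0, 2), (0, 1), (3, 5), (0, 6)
6

Testing each pair:
(3, 6): LHS = e^9 ≈ 8103, RHS = e^3 + e^6 ≈ 423.5 → counterexample
(0, 4): LHS = e^4 ≈ 54.6, RHS = 1 + e^4 ≈ 55.6 → counterexample
(0, 2): LHS = e^2 ≈ 7.389, RHS = 1 + e^2 ≈ 8.389 → counterexample
(0, 1): LHS = e ≈ 2.718, RHS = 1 + e ≈ 3.718 → counterexample
(3, 5): LHS = e^8 ≈ 2981, RHS = e^3 + e^5 ≈ 168.5 → counterexample
(0, 6): LHS = e^6 ≈ 403.4, RHS = 1 + e^6 ≈ 404.4 → counterexample

That makes 6 counterexamples.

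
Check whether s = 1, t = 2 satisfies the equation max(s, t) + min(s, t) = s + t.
Holds

Substituting s = 1, t = 2:

LHS = max(1, 2) + min(1, 2) = 3
RHS = 1 + 2 = 3

LHS = RHS, so the equation holds at this point.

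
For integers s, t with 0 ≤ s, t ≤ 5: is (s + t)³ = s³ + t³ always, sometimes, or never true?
It holds at (s, t) = (0, 0) (both sides equal 0), but fails at (s, t) = (2, 3) (LHS = 125, RHS = 35).

Answer: Sometimes true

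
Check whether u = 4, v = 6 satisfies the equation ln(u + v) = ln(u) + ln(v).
Substituting u = 4, v = 6:

LHS = ln(4 + 6) = ln(10) ≈ 2.303
RHS = ln(4) + ln(6) ≈ 3.178

LHS ≠ RHS, so the equation does not hold at this point.

Answer: Fails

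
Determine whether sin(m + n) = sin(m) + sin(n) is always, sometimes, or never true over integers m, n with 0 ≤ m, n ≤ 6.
Sometimes true

It holds at (m, n) = (2, 0) (both sides equal sin(2) ≈ 0.9093), but fails at (m, n) = (4, 6) (LHS = sin(10) ≈ -0.544, RHS = sin(4) + sin(6) ≈ -1.036).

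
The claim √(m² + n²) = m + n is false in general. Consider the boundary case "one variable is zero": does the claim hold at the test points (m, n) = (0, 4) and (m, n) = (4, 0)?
Yes, holds at both test points

At (0, 4): LHS = 4, RHS = 4 → equal
At (4, 0): LHS = 4, RHS = 4 → equal

So the claim does hold at both of these boundary points, even though it is not an identity.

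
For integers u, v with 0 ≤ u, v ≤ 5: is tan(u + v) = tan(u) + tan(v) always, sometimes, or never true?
It holds at (u, v) = (4, 0) (both sides equal tan(4) ≈ 1.158), but fails at (u, v) = (4, 5) (LHS = tan(9) ≈ -0.4523, RHS = tan(5) + tan(4) ≈ -2.223).

Answer: Sometimes true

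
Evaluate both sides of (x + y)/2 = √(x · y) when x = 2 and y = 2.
LHS = (2 + 2)/2 = 2
RHS = √(2 · 2) = 2

LHS = RHS: the two sides agree.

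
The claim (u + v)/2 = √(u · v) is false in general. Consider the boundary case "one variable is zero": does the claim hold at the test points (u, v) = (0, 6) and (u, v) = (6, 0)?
At (0, 6): LHS = 3 ≠ RHS = 0
At (6, 0): LHS = 3 ≠ RHS = 0

Answer: No, fails at both test points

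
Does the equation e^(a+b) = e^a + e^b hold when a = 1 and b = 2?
Substituting a = 1, b = 2:

LHS = e^(1+2) = e^3 ≈ 20.09
RHS = e^1 + e^2 = e + e^2 ≈ 10.11

LHS ≠ RHS, so the equation does not hold at this point.

Answer: Fails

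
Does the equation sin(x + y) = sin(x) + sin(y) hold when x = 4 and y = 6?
Substituting x = 4, y = 6:

LHS = sin(4 + 6) = sin(10) ≈ -0.544
RHS = sin(4) + sin(6) ≈ -1.036

LHS ≠ RHS, so the equation does not hold at this point.

Answer: Fails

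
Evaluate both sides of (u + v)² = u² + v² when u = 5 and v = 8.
LHS = (5 + 8)² = 169
RHS = 5² + 8² = 89

LHS ≠ RHS, so the equation does not hold here.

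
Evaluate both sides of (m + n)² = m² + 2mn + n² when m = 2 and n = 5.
LHS = (2 + 5)² = 49
RHS = 2² + 2·2·5 + 5² = 49

LHS = RHS: the two sides agree.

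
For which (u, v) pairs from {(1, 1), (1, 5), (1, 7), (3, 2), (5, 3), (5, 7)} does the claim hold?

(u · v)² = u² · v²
All pairs

Testing each pair:
(1, 1): LHS = 1, RHS = 1 → holds
(1, 5): LHS = 25, RHS = 25 → holds
(1, 7): LHS = 49, RHS = 49 → holds
(3, 2): LHS = 36, RHS = 36 → holds
(5, 3): LHS = 225, RHS = 225 → holds
(5, 7): LHS = 1225, RHS = 1225 → holds

Every pair satisfies the claim.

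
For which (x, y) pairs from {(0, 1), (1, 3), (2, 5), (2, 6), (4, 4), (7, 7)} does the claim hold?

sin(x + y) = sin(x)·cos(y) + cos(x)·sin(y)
Testing each pair:
(0, 1): LHS = sin(1) ≈ 0.8415, RHS = sin(1) ≈ 0.8415 → holds
(1, 3): LHS = sin(4) ≈ -0.7568, RHS = sin(1)·cos(3) + sin(3)·cos(1) ≈ -0.7568 → holds
(2, 5): LHS = sin(7) ≈ 0.657, RHS = sin(2)·cos(5) + sin(5)·cos(2) ≈ 0.657 → holds
(2, 6): LHS = sin(8) ≈ 0.9894, RHS = sin(6)·cos(2) + sin(2)·cos(6) ≈ 0.9894 → holds
(4, 4): LHS = sin(8) ≈ 0.9894, RHS = 2·sin(4)·cos(4) ≈ 0.9894 → holds
(7, 7): LHS = sin(14) ≈ 0.9906, RHS = 2·sin(7)·cos(7) ≈ 0.9906 → holds

Every pair satisfies the claim.

Answer: All pairs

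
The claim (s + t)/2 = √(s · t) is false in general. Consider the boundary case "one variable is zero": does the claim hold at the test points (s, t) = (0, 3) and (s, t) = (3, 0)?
At (0, 3): LHS = 3/2 ≠ RHS = 0
At (3, 0): LHS = 3/2 ≠ RHS = 0

Answer: No, fails at both test points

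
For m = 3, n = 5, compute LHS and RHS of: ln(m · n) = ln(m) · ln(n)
LHS = ln(3 · 5) = ln(15) ≈ 2.708
RHS = ln(3) · ln(5) ≈ 1.768

LHS ≠ RHS (they differ by about 0.9399), so the equation does not hold here.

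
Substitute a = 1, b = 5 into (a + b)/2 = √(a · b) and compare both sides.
LHS = (1 + 5)/2 = 3
RHS = √(1 · 5) = √(5) ≈ 2.236

LHS ≠ RHS (they differ by about 0.7639), so the equation does not hold here.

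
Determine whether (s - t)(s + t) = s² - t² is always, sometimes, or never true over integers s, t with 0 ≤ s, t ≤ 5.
The identity holds for every pair in the range. For instance at (s, t) = (2, 5): both sides equal -21.

Answer: Always true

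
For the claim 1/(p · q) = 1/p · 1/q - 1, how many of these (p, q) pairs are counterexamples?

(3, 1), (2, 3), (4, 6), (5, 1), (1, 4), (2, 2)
6

Testing each pair:
(3, 1): LHS = 1/3, RHS = -2/3 → counterexample
(2, 3): LHS = 1/6, RHS = -5/6 → counterexample
(4, 6): LHS = 1/24, RHS = -23/24 → counterexample
(5, 1): LHS = 1/5, RHS = -4/5 → counterexample
(1, 4): LHS = 1/4, RHS = -3/4 → counterexample
(2, 2): LHS = 1/4, RHS = -3/4 → counterexample

That makes 6 counterexamples.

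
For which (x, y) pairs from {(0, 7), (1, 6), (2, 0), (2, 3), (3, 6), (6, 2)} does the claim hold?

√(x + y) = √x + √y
Testing each pair:
(0, 7): LHS = √(7) ≈ 2.646, RHS = √(7) ≈ 2.646 → holds
(1, 6): LHS = √(7) ≈ 2.646, RHS = 1 + √(6) ≈ 3.449 → fails
(2, 0): LHS = √(2) ≈ 1.414, RHS = √(2) ≈ 1.414 → holds
(2, 3): LHS = √(5) ≈ 2.236, RHS = √(2) + √(3) ≈ 3.146 → fails
(3, 6): LHS = 3, RHS = √(3) + √(6) ≈ 4.182 → fails
(6, 2): LHS = 2·√(2) ≈ 2.828, RHS = √(2) + √(6) ≈ 3.864 → fails

2 of 6 pairs satisfy the claim.

Answer: (0, 7), (2, 0)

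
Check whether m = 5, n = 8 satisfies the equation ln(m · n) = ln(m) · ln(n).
Substituting m = 5, n = 8:

LHS = ln(5 · 8) = ln(40) ≈ 3.689
RHS = ln(5) · ln(8) ≈ 3.347

LHS ≠ RHS, so the equation does not hold at this point.

Answer: Fails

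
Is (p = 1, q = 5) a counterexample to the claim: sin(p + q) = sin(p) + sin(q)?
Yes

Substituting p = 1, q = 5:
LHS = sin(1 + 5) = sin(6) ≈ -0.2794
RHS = sin(1) + sin(5) ≈ -0.1175

Since LHS ≠ RHS, this pair disproves the claim.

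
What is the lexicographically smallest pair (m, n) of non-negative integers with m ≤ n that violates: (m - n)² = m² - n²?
Substituting (0, 1) into the claim:
LHS = (0 - 1)² = 1
RHS = 0² - 1² = -1

Since LHS ≠ RHS, this pair disproves the claim, and no lexicographically smaller pair (m ≤ n, non-negative integers) does.

For instance (2, 5) is also a counterexample (LHS = 9, RHS = -21), but it's lexicographically larger.

Answer: (m, n) = (0, 1)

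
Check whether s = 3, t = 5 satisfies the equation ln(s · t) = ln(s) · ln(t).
Substituting s = 3, t = 5:

LHS = ln(3 · 5) = ln(15) ≈ 2.708
RHS = ln(3) · ln(5) ≈ 1.768

LHS ≠ RHS, so the equation does not hold at this point.

Answer: Fails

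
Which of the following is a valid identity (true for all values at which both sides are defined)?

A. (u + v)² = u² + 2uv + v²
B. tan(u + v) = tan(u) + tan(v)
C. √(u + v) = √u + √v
A: holds — e.g. at (1, 5), both sides equal 36.
B: fails at (1, 1) — LHS = tan(2) ≈ -2.185, RHS = 2·tan(1) ≈ 3.115.
C: fails at (1, 1) — LHS = √(2) ≈ 1.414, RHS = 2.

Answer: A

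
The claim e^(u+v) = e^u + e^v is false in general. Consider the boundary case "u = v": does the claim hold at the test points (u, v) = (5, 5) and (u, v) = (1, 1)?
At (5, 5): LHS = e^10 ≈ 22026.5 ≠ RHS = 2·e^5 ≈ 296.8
At (1, 1): LHS = e^2 ≈ 7.389 ≠ RHS = 2·e ≈ 5.437

Answer: No, fails at both test points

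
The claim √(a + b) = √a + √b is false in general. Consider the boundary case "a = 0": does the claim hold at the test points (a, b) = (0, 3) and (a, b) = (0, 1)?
At (0, 3): LHS = √(3) ≈ 1.732, RHS = √(3) ≈ 1.732 → equal
At (0, 1): LHS = 1, RHS = 1 → equal

So the claim does hold at both of these boundary points, even though it is not an identity.

Answer: Yes, holds at both test points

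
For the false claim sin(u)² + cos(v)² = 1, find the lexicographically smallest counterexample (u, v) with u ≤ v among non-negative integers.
At (0, 0): both sides equal 1, so it holds there.

Substituting (0, 1) into the claim:
LHS = sin(0)² + cos(1)² = cos(1)² ≈ 0.2919
RHS = 1

Since LHS ≠ RHS, this pair disproves the claim, and no lexicographically smaller pair (u ≤ v, non-negative integers) does.

For instance (2, 4) is also a counterexample (LHS = cos(4)² + sin(2)² ≈ 1.254, RHS = 1), but it's lexicographically larger.

Answer: (u, v) = (0, 1)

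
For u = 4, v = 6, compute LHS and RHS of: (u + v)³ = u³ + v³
LHS = (4 + 6)³ = 1000
RHS = 4³ + 6³ = 280

LHS ≠ RHS, so the equation does not hold here.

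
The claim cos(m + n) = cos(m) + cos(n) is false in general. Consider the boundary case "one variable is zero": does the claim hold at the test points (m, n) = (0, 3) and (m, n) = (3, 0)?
No, fails at both test points

At (0, 3): LHS = cos(3) ≈ -0.99 ≠ RHS = cos(3) + 1 ≈ 0.01001
At (3, 0): LHS = cos(3) ≈ -0.99 ≠ RHS = cos(3) + 1 ≈ 0.01001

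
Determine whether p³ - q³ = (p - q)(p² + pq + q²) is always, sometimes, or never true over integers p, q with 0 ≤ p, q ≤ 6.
The identity holds for every pair in the range. For instance at (p, q) = (5, 6): both sides equal -91.

Answer: Always true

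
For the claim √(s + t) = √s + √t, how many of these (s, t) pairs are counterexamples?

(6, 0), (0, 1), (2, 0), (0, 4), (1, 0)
Testing each pair:
(6, 0): LHS = √(6) ≈ 2.449, RHS = √(6) ≈ 2.449 → satisfies claim
(0, 1): LHS = 1, RHS = 1 → satisfies claim
(2, 0): LHS = √(2) ≈ 1.414, RHS = √(2) ≈ 1.414 → satisfies claim
(0, 4): LHS = 2, RHS = 2 → satisfies claim
(1, 0): LHS = 1, RHS = 1 → satisfies claim

That makes 0 counterexamples.

Answer: 0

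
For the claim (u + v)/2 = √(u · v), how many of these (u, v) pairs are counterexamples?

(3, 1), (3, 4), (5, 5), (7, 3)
Testing each pair:
(3, 1): LHS = 2, RHS = √(3) ≈ 1.732 → counterexample
(3, 4): LHS = 7/2, RHS = 2·√(3) ≈ 3.464 → counterexample
(5, 5): LHS = 5, RHS = 5 → satisfies claim
(7, 3): LHS = 5, RHS = √(21) ≈ 4.583 → counterexample

That makes 3 counterexamples.

Answer: 3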